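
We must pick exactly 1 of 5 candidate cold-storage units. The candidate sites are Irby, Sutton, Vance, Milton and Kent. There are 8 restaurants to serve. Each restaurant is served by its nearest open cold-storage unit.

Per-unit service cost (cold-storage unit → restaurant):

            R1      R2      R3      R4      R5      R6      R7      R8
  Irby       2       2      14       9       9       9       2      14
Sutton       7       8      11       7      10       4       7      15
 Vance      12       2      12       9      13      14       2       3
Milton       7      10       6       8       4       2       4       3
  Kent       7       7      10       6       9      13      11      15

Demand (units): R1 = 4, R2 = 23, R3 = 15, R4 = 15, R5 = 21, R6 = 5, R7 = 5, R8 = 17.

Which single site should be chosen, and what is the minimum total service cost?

Choose Milton only; total service cost 633.

With exactly 1 open, each restaurant uses its cheapest among the chosen.
{Milton}: R1→Milton 7·4=28, R2→Milton 10·23=230, R3→Milton 6·15=90, R4→Milton 8·15=120, R5→Milton 4·21=84, R6→Milton 2·5=10, R7→Milton 4·5=20, R8→Milton 3·17=51. Service cost 633.
{Vance}: service cost 813
{Irby}: service cost 881
Among all 5 size-1 choices, {Milton} is lowest.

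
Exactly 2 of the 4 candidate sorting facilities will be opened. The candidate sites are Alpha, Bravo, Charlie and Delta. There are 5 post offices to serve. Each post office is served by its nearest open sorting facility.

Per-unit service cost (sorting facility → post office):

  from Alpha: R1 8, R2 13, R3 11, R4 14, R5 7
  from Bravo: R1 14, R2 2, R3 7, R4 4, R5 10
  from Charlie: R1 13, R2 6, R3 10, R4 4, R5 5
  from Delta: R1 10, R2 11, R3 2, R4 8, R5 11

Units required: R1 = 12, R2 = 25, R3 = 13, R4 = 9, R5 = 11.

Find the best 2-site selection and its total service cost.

With exactly 2 open, each post office uses its cheapest among the chosen.
{Bravo, Delta}: R1→Delta 10·12=120, R2→Bravo 2·25=50, R3→Delta 2·13=26, R4→Bravo 4·9=36, R5→Bravo 10·11=110. Service cost 342.
{Alpha, Bravo}: service cost 350
{Charlie, Delta}: service cost 387
Among all 6 size-2 choices, {Bravo, Delta} is lowest.

Choose Bravo and Delta; total service cost 342.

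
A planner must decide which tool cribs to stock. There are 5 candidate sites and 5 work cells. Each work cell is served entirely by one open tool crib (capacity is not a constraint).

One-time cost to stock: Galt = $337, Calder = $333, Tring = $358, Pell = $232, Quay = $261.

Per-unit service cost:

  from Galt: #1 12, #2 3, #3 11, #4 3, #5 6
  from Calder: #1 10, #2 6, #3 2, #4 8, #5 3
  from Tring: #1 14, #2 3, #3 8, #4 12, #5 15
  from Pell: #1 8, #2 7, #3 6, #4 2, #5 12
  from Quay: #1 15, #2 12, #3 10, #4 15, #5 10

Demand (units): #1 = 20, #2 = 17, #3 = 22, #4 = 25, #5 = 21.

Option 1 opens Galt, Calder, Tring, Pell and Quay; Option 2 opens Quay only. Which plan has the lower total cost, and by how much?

Option 2 is cheaper by 319.

Option 1: {Galt, Calder, Tring, Pell, Quay}: #1→Pell 8·20=160, #2→Galt 3·17=51, #3→Calder 2·22=44, #4→Pell 2·25=50, #5→Calder 3·21=63. Service 368; fixed 1521; total 1889.
Option 2: {Quay}: #1→Quay 15·20=300, #2→Quay 12·17=204, #3→Quay 10·22=220, #4→Quay 15·25=375, #5→Quay 10·21=210. Service 1309; fixed 261; total 1570.
Difference: |1889 − 1570| = 319.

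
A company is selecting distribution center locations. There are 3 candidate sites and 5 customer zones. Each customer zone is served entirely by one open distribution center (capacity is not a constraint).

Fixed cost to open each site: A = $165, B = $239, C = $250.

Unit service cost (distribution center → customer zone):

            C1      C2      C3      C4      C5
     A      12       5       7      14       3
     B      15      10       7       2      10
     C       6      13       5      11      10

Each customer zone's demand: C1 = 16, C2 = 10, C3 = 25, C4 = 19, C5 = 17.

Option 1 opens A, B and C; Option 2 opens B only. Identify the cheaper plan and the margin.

Option 1: {A, B, C}: C1→C 6·16=96, C2→A 5·10=50, C3→C 5·25=125, C4→B 2·19=38, C5→A 3·17=51. Service 360; fixed 654; total 1014.
Option 2: {B}: C1→B 15·16=240, C2→B 10·10=100, C3→B 7·25=175, C4→B 2·19=38, C5→B 10·17=170. Service 723; fixed 239; total 962.
Difference: |1014 − 962| = 52.

Option 2 is cheaper by 52.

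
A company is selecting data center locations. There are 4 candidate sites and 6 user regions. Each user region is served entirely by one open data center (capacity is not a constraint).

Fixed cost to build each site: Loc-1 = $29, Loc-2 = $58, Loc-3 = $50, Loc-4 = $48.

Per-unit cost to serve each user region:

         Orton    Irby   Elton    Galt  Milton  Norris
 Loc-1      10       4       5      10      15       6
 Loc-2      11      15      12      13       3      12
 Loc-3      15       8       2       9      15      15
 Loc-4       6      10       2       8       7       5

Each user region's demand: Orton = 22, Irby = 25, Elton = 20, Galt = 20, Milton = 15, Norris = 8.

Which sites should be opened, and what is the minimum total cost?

Open Loc-1, Loc-2 and Loc-4; minimum total cost 652.

For any fixed open set, each user region goes to its cheapest open site; total = fixed + service.
{Loc-1, Loc-2, Loc-4}: Orton→Loc-4 6·22=132, Irby→Loc-1 4·25=100, Elton→Loc-4 2·20=40, Galt→Loc-4 8·20=160, Milton→Loc-2 3·15=45, Norris→Loc-4 5·8=40. Service 517; fixed 135; total 652.
{Loc-1, Loc-4}: service 577 + fixed 77 = 654
{Loc-1, Loc-2, Loc-3, Loc-4}: Orton→Loc-4 6·22=132, Irby→Loc-1 4·25=100, Elton→Loc-3 2·20=40, Galt→Loc-4 8·20=160, Milton→Loc-2 3·15=45, Norris→Loc-4 5·8=40. Service 517; fixed 185; total 702.
{Loc-1}: service 893 + fixed 29 = 922
(All 15 nonempty subsets were checked; Loc-1, Loc-2 and Loc-4 is lowest.)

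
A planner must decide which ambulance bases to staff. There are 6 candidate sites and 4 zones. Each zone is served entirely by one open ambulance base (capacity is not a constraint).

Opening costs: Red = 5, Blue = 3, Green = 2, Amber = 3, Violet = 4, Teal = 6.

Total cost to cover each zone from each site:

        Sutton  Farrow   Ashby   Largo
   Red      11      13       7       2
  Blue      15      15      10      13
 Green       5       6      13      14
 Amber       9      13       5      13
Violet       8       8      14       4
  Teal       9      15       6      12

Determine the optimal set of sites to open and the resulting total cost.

Open Red and Green; minimum total cost 27.

For any fixed open set, each zone goes to its cheapest open site; total = fixed + service.
{Red, Green}: Sutton→Green 5, Farrow→Green 6, Ashby→Red 7, Largo→Red 2. Service 20; fixed 7; total 27.
{Red, Green, Amber}: service 18 + fixed 10 = 28
{Green, Amber, Violet}: service 20 + fixed 9 = 29
{Red, Blue, Green, Amber, Violet, Teal}: service 18 + fixed 23 = 41
No other subset beats 27.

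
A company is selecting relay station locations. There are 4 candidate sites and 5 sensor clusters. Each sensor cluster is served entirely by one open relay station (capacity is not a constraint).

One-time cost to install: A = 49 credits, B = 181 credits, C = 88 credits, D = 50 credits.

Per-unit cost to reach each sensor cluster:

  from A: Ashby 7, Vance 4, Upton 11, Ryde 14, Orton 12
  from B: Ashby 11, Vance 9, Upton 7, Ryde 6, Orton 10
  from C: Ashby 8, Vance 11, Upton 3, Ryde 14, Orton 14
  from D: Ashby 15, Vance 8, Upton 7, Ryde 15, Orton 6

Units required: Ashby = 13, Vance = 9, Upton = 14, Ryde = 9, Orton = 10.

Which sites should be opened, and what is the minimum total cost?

For any fixed open set, each sensor cluster goes to its cheapest open site; total = fixed + service.
{A, D}: Ashby→A 7·13=91, Vance→A 4·9=36, Upton→D 7·14=98, Ryde→A 14·9=126, Orton→D 6·10=60. Service 411; fixed 99; total 510.
{A, C, D}: Ashby→A 7·13=91, Vance→A 4·9=36, Upton→C 3·14=42, Ryde→A 14·9=126, Orton→D 6·10=60. Service 355; fixed 187; total 542.
{C, D}: service 404 + fixed 138 = 542
{A, B, C, D}: Ashby→A 7·13=91, Vance→A 4·9=36, Upton→C 3·14=42, Ryde→B 6·9=54, Orton→D 6·10=60. Service 283; fixed 368; total 651.
(All 15 nonempty subsets were checked; A and D is lowest.)

Open A and D; minimum total cost 510.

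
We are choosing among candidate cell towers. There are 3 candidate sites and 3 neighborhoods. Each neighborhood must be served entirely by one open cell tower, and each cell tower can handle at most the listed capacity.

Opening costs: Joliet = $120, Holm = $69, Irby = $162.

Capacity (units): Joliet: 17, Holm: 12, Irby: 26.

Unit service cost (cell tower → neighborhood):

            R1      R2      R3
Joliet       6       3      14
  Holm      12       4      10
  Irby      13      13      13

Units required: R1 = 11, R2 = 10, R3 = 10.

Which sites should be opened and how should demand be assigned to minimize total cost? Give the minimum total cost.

Open {Holm, Irby}: R1→Irby 13·11=143, R2→Holm 4·10=40, R3→Irby 13·10=130.
Loads: Holm carries 10/12, Irby carries 21/26. Service 313; fixed 231; total 544.
Next best feasible plan costs 585.

Minimum total cost: 544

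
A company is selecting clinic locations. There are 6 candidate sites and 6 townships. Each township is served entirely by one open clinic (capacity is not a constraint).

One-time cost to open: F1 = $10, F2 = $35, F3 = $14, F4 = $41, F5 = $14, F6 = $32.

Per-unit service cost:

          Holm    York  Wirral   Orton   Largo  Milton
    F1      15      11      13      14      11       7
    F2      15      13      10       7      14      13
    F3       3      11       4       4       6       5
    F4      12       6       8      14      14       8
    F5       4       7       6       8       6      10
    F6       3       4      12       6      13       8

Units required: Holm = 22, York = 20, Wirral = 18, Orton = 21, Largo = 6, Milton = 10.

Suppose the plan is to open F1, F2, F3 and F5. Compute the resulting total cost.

Each township is assigned to its cheapest site among the open ones.
{F1, F2, F3, F5}: Holm→F3 3·22=66, York→F5 7·20=140, Wirral→F3 4·18=72, Orton→F3 4·21=84, Largo→F3 6·6=36, Milton→F3 5·10=50. Service 448; fixed 73; total 521.

Total cost: 521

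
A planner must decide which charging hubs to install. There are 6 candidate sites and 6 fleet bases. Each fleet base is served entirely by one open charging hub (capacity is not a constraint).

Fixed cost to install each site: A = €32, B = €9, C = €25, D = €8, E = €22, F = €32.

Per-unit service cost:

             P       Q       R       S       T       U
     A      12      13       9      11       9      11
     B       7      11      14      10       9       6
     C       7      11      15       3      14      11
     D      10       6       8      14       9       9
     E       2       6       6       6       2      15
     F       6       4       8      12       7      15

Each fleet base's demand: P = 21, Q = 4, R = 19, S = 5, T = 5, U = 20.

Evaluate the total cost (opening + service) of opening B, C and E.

Total cost: 381

Each fleet base is assigned to its cheapest site among the open ones.
{B, C, E}: P→E 2·21=42, Q→E 6·4=24, R→E 6·19=114, S→C 3·5=15, T→E 2·5=10, U→B 6·20=120. Service 325; fixed 56; total 381.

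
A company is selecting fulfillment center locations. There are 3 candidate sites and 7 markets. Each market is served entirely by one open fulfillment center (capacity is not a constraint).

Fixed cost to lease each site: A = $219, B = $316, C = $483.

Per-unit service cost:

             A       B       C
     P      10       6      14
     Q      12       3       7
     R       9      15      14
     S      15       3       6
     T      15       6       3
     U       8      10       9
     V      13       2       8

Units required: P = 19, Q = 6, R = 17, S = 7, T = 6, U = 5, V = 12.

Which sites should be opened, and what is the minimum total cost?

Open B only; minimum total cost 834.

For any fixed open set, each market goes to its cheapest open site; total = fixed + service.
{B}: P→B 6·19=114, Q→B 3·6=18, R→B 15·17=255, S→B 3·7=21, T→B 6·6=36, U→B 10·5=50, V→B 2·12=24. Service 518; fixed 316; total 834.
{A, B}: P→B 6·19=114, Q→B 3·6=18, R→A 9·17=153, S→B 3·7=21, T→B 6·6=36, U→A 8·5=40, V→B 2·12=24. Service 406; fixed 535; total 941.
{A}: service 806 + fixed 219 = 1025
{A, B, C}: service 388 + fixed 1018 = 1406
No other subset beats 834.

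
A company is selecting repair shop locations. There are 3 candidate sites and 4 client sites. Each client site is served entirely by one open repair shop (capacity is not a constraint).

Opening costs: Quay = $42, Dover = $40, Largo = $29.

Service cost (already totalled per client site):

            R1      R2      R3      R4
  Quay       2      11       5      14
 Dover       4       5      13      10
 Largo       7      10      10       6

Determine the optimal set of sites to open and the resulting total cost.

For any fixed open set, each client site goes to its cheapest open site; total = fixed + service.
{Largo}: R1→Largo 7, R2→Largo 10, R3→Largo 10, R4→Largo 6. Service 33; fixed 29; total 62.
{Dover}: R1→Dover 4, R2→Dover 5, R3→Dover 13, R4→Dover 10. Service 32; fixed 40; total 72.
{Quay}: service 32 + fixed 42 = 74
{Quay, Dover, Largo}: R1→Quay 2, R2→Dover 5, R3→Quay 5, R4→Largo 6. Service 18; fixed 111; total 129.
(All 7 nonempty subsets were checked; Largo only is lowest.)

Open Largo only; minimum total cost 62.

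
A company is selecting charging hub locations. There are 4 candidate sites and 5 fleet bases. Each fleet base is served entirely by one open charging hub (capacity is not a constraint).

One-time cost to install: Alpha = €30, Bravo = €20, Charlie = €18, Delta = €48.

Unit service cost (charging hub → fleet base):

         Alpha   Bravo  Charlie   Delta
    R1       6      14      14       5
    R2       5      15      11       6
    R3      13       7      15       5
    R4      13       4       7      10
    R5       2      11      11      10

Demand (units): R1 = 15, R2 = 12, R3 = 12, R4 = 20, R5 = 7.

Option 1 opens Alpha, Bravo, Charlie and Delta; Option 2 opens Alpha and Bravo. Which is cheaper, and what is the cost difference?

Option 2 is cheaper by 27.

Option 1: {Alpha, Bravo, Charlie, Delta}: R1→Delta 5·15=75, R2→Alpha 5·12=60, R3→Delta 5·12=60, R4→Bravo 4·20=80, R5→Alpha 2·7=14. Service 289; fixed 116; total 405.
Option 2: {Alpha, Bravo}: R1→Alpha 6·15=90, R2→Alpha 5·12=60, R3→Bravo 7·12=84, R4→Bravo 4·20=80, R5→Alpha 2·7=14. Service 328; fixed 50; total 378.
Difference: |405 − 378| = 27.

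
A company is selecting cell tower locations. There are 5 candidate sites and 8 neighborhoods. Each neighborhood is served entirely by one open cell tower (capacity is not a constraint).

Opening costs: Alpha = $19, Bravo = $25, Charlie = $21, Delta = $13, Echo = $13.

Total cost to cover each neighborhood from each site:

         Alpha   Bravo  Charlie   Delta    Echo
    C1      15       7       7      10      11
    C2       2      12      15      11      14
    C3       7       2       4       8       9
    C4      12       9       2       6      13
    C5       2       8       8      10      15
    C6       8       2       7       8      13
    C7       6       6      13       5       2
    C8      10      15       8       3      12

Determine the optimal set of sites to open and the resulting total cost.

Open Delta only; minimum total cost 74.

For any fixed open set, each neighborhood goes to its cheapest open site; total = fixed + service.
{Delta}: C1→Delta 10, C2→Delta 11, C3→Delta 8, C4→Delta 6, C5→Delta 10, C6→Delta 8, C7→Delta 5, C8→Delta 3. Service 61; fixed 13; total 74.
{Alpha, Delta}: service 43 + fixed 32 = 75
{Alpha, Charlie}: service 38 + fixed 40 = 78
{Alpha, Bravo, Charlie, Delta, Echo}: C1→Bravo 7, C2→Alpha 2, C3→Bravo 2, C4→Charlie 2, C5→Alpha 2, C6→Bravo 2, C7→Echo 2, C8→Delta 3. Service 22; fixed 91; total 113.
No other subset beats 74.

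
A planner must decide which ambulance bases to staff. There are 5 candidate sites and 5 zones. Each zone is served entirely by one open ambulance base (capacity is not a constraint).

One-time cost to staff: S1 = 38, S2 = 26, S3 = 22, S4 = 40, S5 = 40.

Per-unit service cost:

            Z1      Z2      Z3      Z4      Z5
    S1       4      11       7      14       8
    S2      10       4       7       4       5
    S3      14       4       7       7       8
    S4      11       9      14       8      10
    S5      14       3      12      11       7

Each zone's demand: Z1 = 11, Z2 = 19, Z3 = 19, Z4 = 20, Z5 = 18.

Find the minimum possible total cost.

Minimum total cost: 487

For any fixed open set, each zone goes to its cheapest open site; total = fixed + service.
{S1, S2}: Z1→S1 4·11=44, Z2→S2 4·19=76, Z3→S1 7·19=133, Z4→S2 4·20=80, Z5→S2 5·18=90. Service 423; fixed 64; total 487.
{S1, S2, S5}: service 404 + fixed 104 = 508
{S1, S2, S3}: service 423 + fixed 86 = 509
{S1, S2, S3, S4, S5}: service 404 + fixed 166 = 570
No other subset beats 487.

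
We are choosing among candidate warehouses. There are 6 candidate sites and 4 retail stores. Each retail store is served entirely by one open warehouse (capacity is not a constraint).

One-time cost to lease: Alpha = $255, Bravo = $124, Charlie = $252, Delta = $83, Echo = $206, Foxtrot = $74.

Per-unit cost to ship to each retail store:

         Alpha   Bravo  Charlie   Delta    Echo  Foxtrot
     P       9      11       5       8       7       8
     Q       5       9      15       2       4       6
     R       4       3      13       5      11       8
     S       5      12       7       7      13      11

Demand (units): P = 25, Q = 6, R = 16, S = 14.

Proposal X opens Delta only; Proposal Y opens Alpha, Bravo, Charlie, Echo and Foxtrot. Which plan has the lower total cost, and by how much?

Proposal X: {Delta}: P→Delta 8·25=200, Q→Delta 2·6=12, R→Delta 5·16=80, S→Delta 7·14=98. Service 390; fixed 83; total 473.
Proposal Y: {Alpha, Bravo, Charlie, Echo, Foxtrot}: P→Charlie 5·25=125, Q→Echo 4·6=24, R→Bravo 3·16=48, S→Alpha 5·14=70. Service 267; fixed 911; total 1178.
Difference: |473 − 1178| = 705.

Proposal X is cheaper by 705.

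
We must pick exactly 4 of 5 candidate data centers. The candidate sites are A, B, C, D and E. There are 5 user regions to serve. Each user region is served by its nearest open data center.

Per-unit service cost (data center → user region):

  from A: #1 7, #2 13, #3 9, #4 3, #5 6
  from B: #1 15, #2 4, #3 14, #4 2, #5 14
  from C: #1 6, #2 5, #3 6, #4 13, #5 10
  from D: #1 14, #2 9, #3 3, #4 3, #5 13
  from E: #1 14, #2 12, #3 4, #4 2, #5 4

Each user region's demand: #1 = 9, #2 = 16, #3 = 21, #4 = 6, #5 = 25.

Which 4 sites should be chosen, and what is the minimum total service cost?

Choose B, C, D and E; total service cost 293.

With exactly 4 open, each user region uses its cheapest among the chosen.
{B, C, D, E}: #1→C 6·9=54, #2→B 4·16=64, #3→D 3·21=63, #4→B 2·6=12, #5→E 4·25=100. Service cost 293.
{A, B, D, E}: service cost 302
{A, C, D, E}: service cost 309
Among all 5 size-4 choices, {B, C, D, E} is lowest.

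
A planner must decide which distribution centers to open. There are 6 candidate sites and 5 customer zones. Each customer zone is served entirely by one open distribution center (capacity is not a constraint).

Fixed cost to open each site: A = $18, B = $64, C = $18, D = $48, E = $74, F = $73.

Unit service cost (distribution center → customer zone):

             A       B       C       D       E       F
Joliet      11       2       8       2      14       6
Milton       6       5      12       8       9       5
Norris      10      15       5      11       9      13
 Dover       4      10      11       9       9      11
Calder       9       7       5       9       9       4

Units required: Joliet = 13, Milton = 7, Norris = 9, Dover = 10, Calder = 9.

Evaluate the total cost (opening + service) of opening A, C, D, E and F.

Each customer zone is assigned to its cheapest site among the open ones.
{A, C, D, E, F}: Joliet→D 2·13=26, Milton→F 5·7=35, Norris→C 5·9=45, Dover→A 4·10=40, Calder→F 4·9=36. Service 182; fixed 231; total 413.

Total cost: 413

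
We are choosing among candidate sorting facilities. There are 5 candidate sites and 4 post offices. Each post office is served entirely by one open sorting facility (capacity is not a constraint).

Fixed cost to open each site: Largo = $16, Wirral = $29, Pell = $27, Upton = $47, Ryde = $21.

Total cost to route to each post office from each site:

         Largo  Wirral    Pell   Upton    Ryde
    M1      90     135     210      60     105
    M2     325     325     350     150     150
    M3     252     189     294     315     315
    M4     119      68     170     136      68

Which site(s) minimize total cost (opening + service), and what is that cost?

Open Wirral and Upton; minimum total cost 543.

For any fixed open set, each post office goes to its cheapest open site; total = fixed + service.
{Wirral, Upton}: M1→Upton 60, M2→Upton 150, M3→Wirral 189, M4→Wirral 68. Service 467; fixed 76; total 543.
{Largo, Wirral, Upton}: M1→Upton 60, M2→Upton 150, M3→Wirral 189, M4→Wirral 68. Service 467; fixed 92; total 559.
{Wirral, Ryde}: service 512 + fixed 50 = 562
{Largo, Wirral, Pell, Upton, Ryde}: service 467 + fixed 140 = 607
No other subset beats 543.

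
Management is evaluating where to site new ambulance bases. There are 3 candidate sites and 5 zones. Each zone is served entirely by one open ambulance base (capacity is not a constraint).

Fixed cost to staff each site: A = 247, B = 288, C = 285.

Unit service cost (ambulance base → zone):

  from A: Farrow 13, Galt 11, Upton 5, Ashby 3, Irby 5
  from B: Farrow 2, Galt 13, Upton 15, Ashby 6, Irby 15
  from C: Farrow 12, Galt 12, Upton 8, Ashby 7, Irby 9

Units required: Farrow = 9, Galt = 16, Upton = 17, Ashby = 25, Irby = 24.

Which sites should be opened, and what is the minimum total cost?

For any fixed open set, each zone goes to its cheapest open site; total = fixed + service.
{A}: Farrow→A 13·9=117, Galt→A 11·16=176, Upton→A 5·17=85, Ashby→A 3·25=75, Irby→A 5·24=120. Service 573; fixed 247; total 820.
{A, B}: Farrow→B 2·9=18, Galt→A 11·16=176, Upton→A 5·17=85, Ashby→A 3·25=75, Irby→A 5·24=120. Service 474; fixed 535; total 1009.
{A, C}: Farrow→C 12·9=108, Galt→A 11·16=176, Upton→A 5·17=85, Ashby→A 3·25=75, Irby→A 5·24=120. Service 564; fixed 532; total 1096.
{A, B, C}: Farrow→B 2·9=18, Galt→A 11·16=176, Upton→A 5·17=85, Ashby→A 3·25=75, Irby→A 5·24=120. Service 474; fixed 820; total 1294.
No other subset beats 820.

Open A only; minimum total cost 820.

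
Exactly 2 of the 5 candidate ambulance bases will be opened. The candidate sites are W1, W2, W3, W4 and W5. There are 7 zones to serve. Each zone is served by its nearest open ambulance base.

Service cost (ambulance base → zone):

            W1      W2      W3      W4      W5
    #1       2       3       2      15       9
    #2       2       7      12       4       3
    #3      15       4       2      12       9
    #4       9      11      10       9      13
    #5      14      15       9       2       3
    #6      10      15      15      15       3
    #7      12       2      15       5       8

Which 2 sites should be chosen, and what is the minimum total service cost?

Choose W2 and W5; total service cost 29.

With exactly 2 open, each zone uses its cheapest among the chosen.
{W2, W5}: #1→W2 3, #2→W5 3, #3→W2 4, #4→W2 11, #5→W5 3, #6→W5 3, #7→W2 2. Service cost 29.
{W3, W5}: service cost 31
{W1, W5}: service cost 36
Among all 10 size-2 choices, {W2, W5} is lowest.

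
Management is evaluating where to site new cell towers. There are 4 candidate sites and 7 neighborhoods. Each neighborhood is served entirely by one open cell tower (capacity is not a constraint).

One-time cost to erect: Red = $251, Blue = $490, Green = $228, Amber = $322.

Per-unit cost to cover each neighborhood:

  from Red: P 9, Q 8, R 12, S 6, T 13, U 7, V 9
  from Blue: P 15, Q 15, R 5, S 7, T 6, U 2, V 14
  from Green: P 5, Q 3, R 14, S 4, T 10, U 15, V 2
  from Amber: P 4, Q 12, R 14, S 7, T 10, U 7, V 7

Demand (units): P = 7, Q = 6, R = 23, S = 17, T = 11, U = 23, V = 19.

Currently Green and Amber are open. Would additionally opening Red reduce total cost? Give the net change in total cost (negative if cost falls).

Current service cost with {Green, Amber}: 745.
Adding Red: each neighborhood re-picks its cheapest; new service cost 699, saving 46.
Extra fixed cost: 251. Net change = 251 − 46 = 205.
(Totals: 1295 → 1500.)

No — net change +205 (cost rises by 205).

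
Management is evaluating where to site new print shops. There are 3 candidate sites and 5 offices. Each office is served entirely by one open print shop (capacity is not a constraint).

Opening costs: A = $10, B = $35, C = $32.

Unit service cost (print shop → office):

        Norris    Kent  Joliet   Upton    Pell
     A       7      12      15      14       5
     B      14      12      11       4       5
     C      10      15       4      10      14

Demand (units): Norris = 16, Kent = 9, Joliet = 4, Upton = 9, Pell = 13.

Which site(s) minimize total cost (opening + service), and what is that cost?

Open A and B; minimum total cost 410.

For any fixed open set, each office goes to its cheapest open site; total = fixed + service.
{A, B}: Norris→A 7·16=112, Kent→A 12·9=108, Joliet→B 11·4=44, Upton→B 4·9=36, Pell→A 5·13=65. Service 365; fixed 45; total 410.
{A, B, C}: service 337 + fixed 77 = 414
{A, C}: service 391 + fixed 42 = 433
{A}: Norris→A 7·16=112, Kent→A 12·9=108, Joliet→A 15·4=60, Upton→A 14·9=126, Pell→A 5·13=65. Service 471; fixed 10; total 481.
(All 7 nonempty subsets were checked; A and B is lowest.)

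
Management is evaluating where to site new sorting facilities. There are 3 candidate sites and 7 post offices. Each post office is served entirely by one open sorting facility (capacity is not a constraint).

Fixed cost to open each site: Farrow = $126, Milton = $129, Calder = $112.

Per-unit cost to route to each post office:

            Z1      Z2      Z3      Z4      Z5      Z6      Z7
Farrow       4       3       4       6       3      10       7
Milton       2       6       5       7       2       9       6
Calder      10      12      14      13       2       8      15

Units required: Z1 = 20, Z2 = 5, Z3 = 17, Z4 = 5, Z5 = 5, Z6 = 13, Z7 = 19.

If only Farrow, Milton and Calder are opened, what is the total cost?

Each post office is assigned to its cheapest site among the open ones.
{Farrow, Milton, Calder}: Z1→Milton 2·20=40, Z2→Farrow 3·5=15, Z3→Farrow 4·17=68, Z4→Farrow 6·5=30, Z5→Milton 2·5=10, Z6→Calder 8·13=104, Z7→Milton 6·19=114. Service 381; fixed 367; total 748.

Total cost: 748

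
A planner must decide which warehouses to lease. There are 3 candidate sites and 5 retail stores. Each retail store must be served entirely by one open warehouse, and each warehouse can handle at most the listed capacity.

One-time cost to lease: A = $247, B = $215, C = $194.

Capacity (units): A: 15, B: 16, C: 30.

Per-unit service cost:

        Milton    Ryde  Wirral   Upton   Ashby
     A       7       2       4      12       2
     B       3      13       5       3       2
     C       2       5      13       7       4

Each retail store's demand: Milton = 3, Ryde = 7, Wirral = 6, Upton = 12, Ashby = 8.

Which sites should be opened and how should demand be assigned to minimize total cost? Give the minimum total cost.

Open {B, C}: Milton→C 2·3=6, Ryde→C 5·7=35, Wirral→B 5·6=30, Upton→C 7·12=84, Ashby→B 2·8=16.
Loads: B carries 14/16, C carries 22/30. Service 171; fixed 409; total 580.
Next best feasible plan costs 596.

Minimum total cost: 580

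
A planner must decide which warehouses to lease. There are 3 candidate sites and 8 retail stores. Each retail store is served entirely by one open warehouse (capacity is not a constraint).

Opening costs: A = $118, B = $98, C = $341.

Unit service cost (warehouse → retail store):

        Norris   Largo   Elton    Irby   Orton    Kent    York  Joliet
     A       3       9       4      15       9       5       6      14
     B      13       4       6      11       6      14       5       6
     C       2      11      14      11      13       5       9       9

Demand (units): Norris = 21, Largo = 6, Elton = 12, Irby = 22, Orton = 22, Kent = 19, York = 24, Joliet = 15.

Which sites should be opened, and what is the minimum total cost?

For any fixed open set, each retail store goes to its cheapest open site; total = fixed + service.
{A, B}: Norris→A 3·21=63, Largo→B 4·6=24, Elton→A 4·12=48, Irby→B 11·22=242, Orton→B 6·22=132, Kent→A 5·19=95, York→B 5·24=120, Joliet→B 6·15=90. Service 814; fixed 216; total 1030.
{B, C}: service 817 + fixed 439 = 1256
{A}: Norris→A 3·21=63, Largo→A 9·6=54, Elton→A 4·12=48, Irby→A 15·22=330, Orton→A 9·22=198, Kent→A 5·19=95, York→A 6·24=144, Joliet→A 14·15=210. Service 1142; fixed 118; total 1260.
{A, B, C}: service 793 + fixed 557 = 1350
No other subset beats 1030.

Open A and B; minimum total cost 1030.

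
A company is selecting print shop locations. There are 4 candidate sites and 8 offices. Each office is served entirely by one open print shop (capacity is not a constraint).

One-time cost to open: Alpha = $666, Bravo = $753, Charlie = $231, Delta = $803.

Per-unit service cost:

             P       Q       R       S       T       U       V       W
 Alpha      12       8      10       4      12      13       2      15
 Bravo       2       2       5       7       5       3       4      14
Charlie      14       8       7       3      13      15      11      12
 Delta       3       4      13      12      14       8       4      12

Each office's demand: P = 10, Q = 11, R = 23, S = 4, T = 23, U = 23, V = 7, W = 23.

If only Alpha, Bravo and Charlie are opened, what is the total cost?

Total cost: 2293

Each office is assigned to its cheapest site among the open ones.
{Alpha, Bravo, Charlie}: P→Bravo 2·10=20, Q→Bravo 2·11=22, R→Bravo 5·23=115, S→Charlie 3·4=12, T→Bravo 5·23=115, U→Bravo 3·23=69, V→Alpha 2·7=14, W→Charlie 12·23=276. Service 643; fixed 1650; total 2293.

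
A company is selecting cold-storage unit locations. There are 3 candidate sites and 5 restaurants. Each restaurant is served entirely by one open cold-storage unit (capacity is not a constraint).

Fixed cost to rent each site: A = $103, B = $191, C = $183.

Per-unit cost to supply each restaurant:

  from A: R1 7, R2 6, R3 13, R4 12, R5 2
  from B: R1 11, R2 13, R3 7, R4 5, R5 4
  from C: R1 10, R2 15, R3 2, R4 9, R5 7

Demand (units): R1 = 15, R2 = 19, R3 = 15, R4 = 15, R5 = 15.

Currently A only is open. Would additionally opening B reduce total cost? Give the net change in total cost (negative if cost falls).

Current service cost with {A}: 624.
Adding B: each restaurant re-picks its cheapest; new service cost 429, saving 195.
Extra fixed cost: 191. Net change = 191 − 195 = -4.
(Totals: 727 → 723.)

Yes — net change −4 (cost falls by 4).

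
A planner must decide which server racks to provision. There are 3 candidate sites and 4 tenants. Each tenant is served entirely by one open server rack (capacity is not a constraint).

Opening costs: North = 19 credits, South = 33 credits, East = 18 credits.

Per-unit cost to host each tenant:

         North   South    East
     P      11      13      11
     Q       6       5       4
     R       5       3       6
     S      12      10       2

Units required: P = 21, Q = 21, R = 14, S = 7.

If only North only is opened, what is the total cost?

Total cost: 530

Each tenant is assigned to its cheapest site among the open ones.
{North}: P→North 11·21=231, Q→North 6·21=126, R→North 5·14=70, S→North 12·7=84. Service 511; fixed 19; total 530.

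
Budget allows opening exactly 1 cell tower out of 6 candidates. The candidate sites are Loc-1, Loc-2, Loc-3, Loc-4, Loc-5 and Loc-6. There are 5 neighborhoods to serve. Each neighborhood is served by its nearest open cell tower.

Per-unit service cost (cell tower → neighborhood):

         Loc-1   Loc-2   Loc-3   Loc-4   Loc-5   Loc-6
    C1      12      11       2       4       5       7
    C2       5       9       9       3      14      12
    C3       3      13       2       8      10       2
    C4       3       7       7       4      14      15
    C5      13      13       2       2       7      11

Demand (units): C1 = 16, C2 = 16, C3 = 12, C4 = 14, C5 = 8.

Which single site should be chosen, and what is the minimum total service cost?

With exactly 1 open, each neighborhood uses its cheapest among the chosen.
{Loc-4}: C1→Loc-4 4·16=64, C2→Loc-4 3·16=48, C3→Loc-4 8·12=96, C4→Loc-4 4·14=56, C5→Loc-4 2·8=16. Service cost 280.
{Loc-3}: service cost 314
{Loc-1}: service cost 454
Among all 6 size-1 choices, {Loc-4} is lowest.

Choose Loc-4 only; total service cost 280.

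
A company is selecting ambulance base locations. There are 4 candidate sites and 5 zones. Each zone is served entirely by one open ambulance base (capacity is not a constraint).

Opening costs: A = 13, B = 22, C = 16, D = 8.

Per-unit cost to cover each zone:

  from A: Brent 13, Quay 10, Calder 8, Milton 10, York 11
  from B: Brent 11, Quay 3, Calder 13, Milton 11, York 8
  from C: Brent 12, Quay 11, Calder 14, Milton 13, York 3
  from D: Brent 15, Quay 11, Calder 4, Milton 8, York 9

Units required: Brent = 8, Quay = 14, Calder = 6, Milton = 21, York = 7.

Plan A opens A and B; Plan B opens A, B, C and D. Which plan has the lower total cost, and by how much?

Plan A: {A, B}: Brent→B 11·8=88, Quay→B 3·14=42, Calder→A 8·6=48, Milton→A 10·21=210, York→B 8·7=56. Service 444; fixed 35; total 479.
Plan B: {A, B, C, D}: Brent→B 11·8=88, Quay→B 3·14=42, Calder→D 4·6=24, Milton→D 8·21=168, York→C 3·7=21. Service 343; fixed 59; total 402.
Difference: |479 − 402| = 77.

Plan B is cheaper by 77.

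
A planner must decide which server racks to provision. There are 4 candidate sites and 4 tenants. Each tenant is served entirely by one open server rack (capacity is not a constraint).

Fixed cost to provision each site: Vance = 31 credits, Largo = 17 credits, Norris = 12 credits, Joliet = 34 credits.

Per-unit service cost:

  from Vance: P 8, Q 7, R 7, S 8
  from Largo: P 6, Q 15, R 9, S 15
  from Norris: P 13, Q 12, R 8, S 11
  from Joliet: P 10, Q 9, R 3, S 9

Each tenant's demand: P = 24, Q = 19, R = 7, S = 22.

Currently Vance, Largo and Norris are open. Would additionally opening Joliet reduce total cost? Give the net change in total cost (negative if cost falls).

No — net change +6 (cost rises by 6).

Current service cost with {Vance, Largo, Norris}: 502.
Adding Joliet: each tenant re-picks its cheapest; new service cost 474, saving 28.
Extra fixed cost: 34. Net change = 34 − 28 = 6.
(Totals: 562 → 568.)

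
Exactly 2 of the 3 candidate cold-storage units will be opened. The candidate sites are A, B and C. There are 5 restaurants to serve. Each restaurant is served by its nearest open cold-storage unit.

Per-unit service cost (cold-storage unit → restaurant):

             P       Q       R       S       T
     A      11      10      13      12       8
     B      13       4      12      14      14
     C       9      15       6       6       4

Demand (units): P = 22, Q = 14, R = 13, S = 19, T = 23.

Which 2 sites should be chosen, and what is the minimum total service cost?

Choose B and C; total service cost 538.

With exactly 2 open, each restaurant uses its cheapest among the chosen.
{B, C}: P→C 9·22=198, Q→B 4·14=56, R→C 6·13=78, S→C 6·19=114, T→C 4·23=92. Service cost 538.
{A, C}: service cost 622
{A, B}: service cost 866
Among all 3 size-2 choices, {B, C} is lowest.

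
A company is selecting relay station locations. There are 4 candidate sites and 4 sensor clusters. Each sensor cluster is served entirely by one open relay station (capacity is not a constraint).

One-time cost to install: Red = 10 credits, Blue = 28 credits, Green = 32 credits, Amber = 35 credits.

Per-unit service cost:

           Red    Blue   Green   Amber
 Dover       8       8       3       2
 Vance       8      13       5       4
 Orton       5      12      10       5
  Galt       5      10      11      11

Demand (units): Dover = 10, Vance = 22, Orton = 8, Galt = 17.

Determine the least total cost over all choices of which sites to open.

For any fixed open set, each sensor cluster goes to its cheapest open site; total = fixed + service.
{Red, Amber}: Dover→Amber 2·10=20, Vance→Amber 4·22=88, Orton→Red 5·8=40, Galt→Red 5·17=85. Service 233; fixed 45; total 278.
{Red, Blue, Amber}: service 233 + fixed 73 = 306
{Red, Green}: service 265 + fixed 42 = 307
{Red, Blue, Green, Amber}: Dover→Amber 2·10=20, Vance→Amber 4·22=88, Orton→Red 5·8=40, Galt→Red 5·17=85. Service 233; fixed 105; total 338.
No other subset beats 278.

Minimum total cost: 278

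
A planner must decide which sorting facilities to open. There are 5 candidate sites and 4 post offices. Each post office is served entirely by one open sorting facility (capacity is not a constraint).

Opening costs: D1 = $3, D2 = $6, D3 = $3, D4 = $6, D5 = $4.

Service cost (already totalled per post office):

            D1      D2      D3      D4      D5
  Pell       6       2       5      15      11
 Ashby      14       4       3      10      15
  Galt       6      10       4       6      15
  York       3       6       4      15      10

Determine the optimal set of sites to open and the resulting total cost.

Open D3 only; minimum total cost 19.

For any fixed open set, each post office goes to its cheapest open site; total = fixed + service.
{D3}: Pell→D3 5, Ashby→D3 3, Galt→D3 4, York→D3 4. Service 16; fixed 3; total 19.
{D1, D3}: service 15 + fixed 6 = 21
{D2, D3}: service 13 + fixed 9 = 22
{D1, D2, D3, D4, D5}: service 12 + fixed 22 = 34
No other subset beats 19.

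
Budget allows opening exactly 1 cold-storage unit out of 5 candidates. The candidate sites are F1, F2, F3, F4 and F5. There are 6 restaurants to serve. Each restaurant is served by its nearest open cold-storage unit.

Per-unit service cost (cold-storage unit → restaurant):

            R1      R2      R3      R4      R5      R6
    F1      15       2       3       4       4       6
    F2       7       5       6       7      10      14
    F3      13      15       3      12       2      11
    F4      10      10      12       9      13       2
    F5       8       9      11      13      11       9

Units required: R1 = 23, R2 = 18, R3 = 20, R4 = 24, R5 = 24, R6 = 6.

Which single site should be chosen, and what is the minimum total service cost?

Choose F1 only; total service cost 669.

With exactly 1 open, each restaurant uses its cheapest among the chosen.
{F1}: R1→F1 15·23=345, R2→F1 2·18=36, R3→F1 3·20=60, R4→F1 4·24=96, R5→F1 4·24=96, R6→F1 6·6=36. Service cost 669.
{F2}: service cost 863
{F3}: service cost 1031
Among all 5 size-1 choices, {F1} is lowest.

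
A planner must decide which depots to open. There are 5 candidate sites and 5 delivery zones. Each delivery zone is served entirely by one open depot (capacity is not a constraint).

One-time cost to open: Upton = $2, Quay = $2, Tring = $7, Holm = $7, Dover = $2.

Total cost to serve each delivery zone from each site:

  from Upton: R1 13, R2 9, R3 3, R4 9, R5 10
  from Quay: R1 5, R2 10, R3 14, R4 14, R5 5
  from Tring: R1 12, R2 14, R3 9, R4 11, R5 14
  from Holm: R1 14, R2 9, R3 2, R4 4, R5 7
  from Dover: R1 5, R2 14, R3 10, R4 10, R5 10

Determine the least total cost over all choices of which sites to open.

Minimum total cost: 34

For any fixed open set, each delivery zone goes to its cheapest open site; total = fixed + service.
{Quay, Holm}: R1→Quay 5, R2→Holm 9, R3→Holm 2, R4→Holm 4, R5→Quay 5. Service 25; fixed 9; total 34.
{Upton, Quay}: service 31 + fixed 4 = 35
{Upton, Quay, Holm}: service 25 + fixed 11 = 36
{Upton, Quay, Tring, Holm, Dover}: service 25 + fixed 20 = 45
No other subset beats 34.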